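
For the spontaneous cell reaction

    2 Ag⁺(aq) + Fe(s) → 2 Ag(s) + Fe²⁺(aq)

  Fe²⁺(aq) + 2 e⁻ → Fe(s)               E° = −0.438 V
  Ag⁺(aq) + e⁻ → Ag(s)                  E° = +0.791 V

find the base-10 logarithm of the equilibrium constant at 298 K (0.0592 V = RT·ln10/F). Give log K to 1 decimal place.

log K = 41.5

The Ag⁺/Ag couple is reduced (cathode); E°cell = +0.791 − (−0.438) = +1.229 V with n = 2.
At equilibrium E = 0, so log K = nE°cell / 0.0592 = (2)(+1.229) / 0.0592 = 41.5.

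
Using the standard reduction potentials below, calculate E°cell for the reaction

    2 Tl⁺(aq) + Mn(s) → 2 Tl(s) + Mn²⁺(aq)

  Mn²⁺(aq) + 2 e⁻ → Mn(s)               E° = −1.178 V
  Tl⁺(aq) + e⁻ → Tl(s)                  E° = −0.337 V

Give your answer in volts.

In the reaction as written, Tl⁺(aq) is reduced (cathode) and Mn²⁺(aq) is produced by oxidation at the anode.
E°cell = E°(cathode) − E°(anode) = −0.337 − (−1.178) = +0.841 V.

+0.841 V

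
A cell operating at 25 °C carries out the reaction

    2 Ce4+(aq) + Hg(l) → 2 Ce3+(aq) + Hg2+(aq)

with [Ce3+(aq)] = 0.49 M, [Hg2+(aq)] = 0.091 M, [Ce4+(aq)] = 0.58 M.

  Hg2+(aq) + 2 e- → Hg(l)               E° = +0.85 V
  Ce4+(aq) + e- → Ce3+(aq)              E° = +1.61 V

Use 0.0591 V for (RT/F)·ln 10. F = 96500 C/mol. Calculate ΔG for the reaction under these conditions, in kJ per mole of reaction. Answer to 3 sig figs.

E°cell = +1.61 − (+0.85) = +0.76 V; the balanced reaction transfers n = 2 electrons.
Here Q = ([Ce3+(aq)]^2·[Hg2+(aq)]) / [Ce4+(aq)]^2 = 0.0649 (log Q = −1.187), giving E = +0.76 − (0.0591/2)·(−1.187) = +0.7951 V.
Then ΔG = −nFE = −2 × 96500 × +0.7951 J/mol = −153 kJ/mol.

−153 kJ/mol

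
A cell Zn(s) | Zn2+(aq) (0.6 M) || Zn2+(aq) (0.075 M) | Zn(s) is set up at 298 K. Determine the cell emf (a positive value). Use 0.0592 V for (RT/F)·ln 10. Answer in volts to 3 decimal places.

0.027 V

For a concentration cell E°cell = 0, since both electrodes use the same couple.
The compartment with the higher Zn2+(aq) concentration (0.6 M) acts as the cathode; ions are reduced there and produced at the dilute (0.075 M) anode.
With n = 2, Ecell = −(0.0592/2)·log([dilute]/[conc]) = −(0.0592/2)·log(0.075/0.6) = +0.027 V.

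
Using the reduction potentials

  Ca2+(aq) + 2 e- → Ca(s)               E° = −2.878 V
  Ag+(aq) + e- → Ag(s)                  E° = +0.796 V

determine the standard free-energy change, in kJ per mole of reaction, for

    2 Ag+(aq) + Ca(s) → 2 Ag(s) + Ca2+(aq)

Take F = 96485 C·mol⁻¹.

−709 kJ/mol

In the reaction as written Ag+(aq) is reduced, so the Ag⁺/Ag couple is the cathode and Ca²⁺/Ca is the anode.
E°cell = +0.796 − (−2.878) = +3.674 V; balancing electrons gives n = 2.
ΔG° = −nFE°cell = −(2)(96485)(+3.674) J/mol = −709 kJ/mol.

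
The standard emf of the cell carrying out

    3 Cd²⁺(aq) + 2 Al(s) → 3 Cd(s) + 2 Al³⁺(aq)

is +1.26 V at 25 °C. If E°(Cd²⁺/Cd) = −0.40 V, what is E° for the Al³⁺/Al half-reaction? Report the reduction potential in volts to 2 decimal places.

In the reaction as written the Cd²⁺/Cd couple is reduced (cathode) and Al³⁺/Al is oxidized (anode), so E°cell = E°(Cd²⁺/Cd) − E°(Al³⁺/Al).
E°(Al³⁺/Al) = E°(cathode) − E°cell = −0.40 − (+1.26) = −1.66 V.

−1.66 V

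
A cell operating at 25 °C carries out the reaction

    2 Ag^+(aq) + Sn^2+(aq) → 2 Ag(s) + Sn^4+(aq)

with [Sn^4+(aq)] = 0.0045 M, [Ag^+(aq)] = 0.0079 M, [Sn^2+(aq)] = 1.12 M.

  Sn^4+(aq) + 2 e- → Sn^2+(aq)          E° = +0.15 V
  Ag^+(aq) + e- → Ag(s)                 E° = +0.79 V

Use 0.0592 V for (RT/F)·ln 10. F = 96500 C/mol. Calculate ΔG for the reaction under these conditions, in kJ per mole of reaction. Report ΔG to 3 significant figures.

With Ag⁺/Ag reduced at the cathode, E°cell = +0.79 − (+0.15) = +0.64 V and n = 2.
The reaction quotient is [Sn^4+(aq)] / ([Ag^+(aq)]^2·[Sn^2+(aq)]) = 64.4; by Nernst, E = +0.64 − (0.0592/2)(1.809) = +0.5865 V.
Then ΔG = −nFE = −2 × 96500 × +0.5865 J/mol = −113 kJ/mol.

−113 kJ/mol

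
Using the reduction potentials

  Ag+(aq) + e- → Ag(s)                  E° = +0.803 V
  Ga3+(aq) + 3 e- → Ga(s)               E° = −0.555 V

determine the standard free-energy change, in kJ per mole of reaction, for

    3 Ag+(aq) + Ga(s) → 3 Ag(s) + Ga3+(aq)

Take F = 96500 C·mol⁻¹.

−393 kJ/mol

In the reaction as written Ag+(aq) is reduced, so the Ag⁺/Ag couple is the cathode and Ga³⁺/Ga is the anode.
E°cell = +0.803 − (−0.555) = +1.358 V; balancing electrons gives n = 3.
ΔG° = −nFE°cell = −(3)(96500)(+1.358) J/mol = −393 kJ/mol.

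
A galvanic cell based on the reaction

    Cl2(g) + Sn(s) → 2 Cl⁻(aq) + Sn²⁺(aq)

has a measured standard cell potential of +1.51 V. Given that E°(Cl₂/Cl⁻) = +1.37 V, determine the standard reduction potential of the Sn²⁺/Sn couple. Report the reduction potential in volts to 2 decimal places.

−0.14 V

In the reaction as written the Cl₂/Cl⁻ couple is reduced (cathode) and Sn²⁺/Sn is oxidized (anode), so E°cell = E°(Cl₂/Cl⁻) − E°(Sn²⁺/Sn).
E°(Sn²⁺/Sn) = E°(cathode) − E°cell = +1.37 − (+1.51) = −0.14 V.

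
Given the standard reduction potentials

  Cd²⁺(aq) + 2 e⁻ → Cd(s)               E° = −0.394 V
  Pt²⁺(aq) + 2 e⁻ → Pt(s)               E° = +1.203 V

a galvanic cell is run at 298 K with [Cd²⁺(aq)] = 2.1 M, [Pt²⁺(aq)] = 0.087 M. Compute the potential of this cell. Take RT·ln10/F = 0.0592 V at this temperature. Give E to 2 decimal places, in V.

Pt²⁺/Pt is reduced (cathode, E° = +1.203 V) and Cd²⁺/Cd is oxidized (anode).
E°cell = E°cat − E°an = +1.203 − (−0.394) = +1.597 V; n = 2.
The balanced reaction is Pt²⁺(aq) + Cd(s) → Pt(s) + Cd²⁺(aq), so Q = [Cd²⁺(aq)] / [Pt²⁺(aq)] = 24.1 and log Q = 1.383.
Applying E = E° − (RT ln10/nF)·log Q gives +1.597 − (0.0592/2)(1.383) = +1.56 V.

+1.56 V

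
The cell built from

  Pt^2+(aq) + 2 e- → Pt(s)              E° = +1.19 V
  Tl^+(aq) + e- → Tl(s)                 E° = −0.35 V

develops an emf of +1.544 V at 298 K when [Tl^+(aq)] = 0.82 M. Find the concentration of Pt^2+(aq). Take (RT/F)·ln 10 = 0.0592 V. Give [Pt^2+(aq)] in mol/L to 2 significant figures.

0.92 M

Pt²⁺/Pt is the cathode (higher E°); E°cell = +1.19 − (−0.35) = +1.54 V with n = 2.
Rearranging E = E° − (0.0592/n)·log Q gives log Q = 2(+1.54 − (+1.544))/0.0592 = −0.135.
The balanced reaction is Pt^2+(aq) + 2 Tl(s) → Pt(s) + 2 Tl^+(aq), so Q = [Tl^+(aq)]^2 / [Pt^2+(aq)].
Isolating [Pt^2+(aq)] in Q = 10^{−0.135} yields log [Pt^2+(aq)] = −0.037, i.e. 0.92 M.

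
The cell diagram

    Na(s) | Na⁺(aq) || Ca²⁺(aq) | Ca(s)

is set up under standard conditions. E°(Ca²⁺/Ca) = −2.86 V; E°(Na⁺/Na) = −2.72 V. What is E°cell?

−0.14 V

By convention the left-hand electrode in cell notation is the anode (oxidation) and the right-hand electrode is the cathode (reduction).
E°cell = E°(right) − E°(left) = −2.86 − (−2.72) = −0.14 V.
The negative sign shows that, as written, the cell would require an external voltage to drive the reaction.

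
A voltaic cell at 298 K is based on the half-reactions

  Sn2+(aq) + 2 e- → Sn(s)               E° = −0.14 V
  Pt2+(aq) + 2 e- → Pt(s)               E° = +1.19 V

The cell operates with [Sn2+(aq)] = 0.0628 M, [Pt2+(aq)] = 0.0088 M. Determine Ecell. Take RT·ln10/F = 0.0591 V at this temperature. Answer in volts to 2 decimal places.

The Pt²⁺/Pt couple has the more positive E°, so it is the cathode; Sn²⁺/Sn is the anode.
The standard potential is +1.19 − (−0.14) = +1.33 V and the balanced reaction transfers n = 2 electrons.
Balancing gives Pt2+(aq) + Sn(s) → Pt(s) + Sn2+(aq); hence Q = [Sn2+(aq)] / [Pt2+(aq)] = 7.14 (log Q = 0.853).
By the Nernst equation, E = +1.33 − (0.0591/2)·(0.853) = +1.30 V.

+1.30 V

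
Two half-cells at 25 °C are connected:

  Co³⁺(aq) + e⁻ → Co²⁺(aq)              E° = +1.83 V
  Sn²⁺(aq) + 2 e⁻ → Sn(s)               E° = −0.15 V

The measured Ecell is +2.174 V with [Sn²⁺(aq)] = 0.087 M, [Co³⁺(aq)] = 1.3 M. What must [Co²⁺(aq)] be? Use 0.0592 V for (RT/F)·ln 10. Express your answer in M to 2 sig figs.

0.0023 M

Co³⁺/Co²⁺ is the cathode (higher E°); E°cell = +1.83 − (−0.15) = +1.98 V with n = 2.
From the Nernst equation, log Q = n(E° − E)/0.0592 = 2·(+1.98 − (+2.174))/0.0592 = −6.554.
For 2 Co³⁺(aq) + Sn(s) → 2 Co²⁺(aq) + Sn²⁺(aq), the reaction quotient is Q = ([Co²⁺(aq)]^2·[Sn²⁺(aq)]) / [Co³⁺(aq)]^2.
Isolating [Co²⁺(aq)] in Q = 10^{−6.554} yields log [Co²⁺(aq)] = −2.633, i.e. 0.0023 M.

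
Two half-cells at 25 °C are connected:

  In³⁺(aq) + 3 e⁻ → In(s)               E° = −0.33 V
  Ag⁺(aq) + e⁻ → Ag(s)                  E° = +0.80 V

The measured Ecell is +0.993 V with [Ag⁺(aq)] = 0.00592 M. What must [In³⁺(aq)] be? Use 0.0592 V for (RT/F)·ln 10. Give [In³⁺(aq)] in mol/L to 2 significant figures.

The Ag⁺/Ag couple has the larger reduction potential, so it is the cathode: E°cell = +0.80 − (−0.33) = +1.13 V and n = 3.
Since E = E° − (0.0592/n)·log Q, log Q = n(E° − E)/0.0592 = 6.943.
Balancing electrons gives 3 Ag⁺(aq) + In(s) → 3 Ag(s) + In³⁺(aq); thus Q = [In³⁺(aq)] / [Ag⁺(aq)]^3.
Isolating [In³⁺(aq)] in Q = 10^{6.943} yields log [In³⁺(aq)] = 0.260, i.e. 1.8 M.

1.8 M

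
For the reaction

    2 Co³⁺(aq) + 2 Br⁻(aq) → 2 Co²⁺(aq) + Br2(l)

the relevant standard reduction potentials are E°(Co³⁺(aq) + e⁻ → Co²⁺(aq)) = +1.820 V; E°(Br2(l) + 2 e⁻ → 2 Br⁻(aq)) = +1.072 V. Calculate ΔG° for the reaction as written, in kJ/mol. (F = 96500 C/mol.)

In the reaction as written Co³⁺(aq) is reduced, so the Co³⁺/Co²⁺ couple is the cathode and Br₂/Br⁻ is the anode.
E°cell = +1.820 − (+1.072) = +0.748 V; balancing electrons gives n = 2.
ΔG° = −nFE°cell = −(2)(96500)(+0.748) J/mol = −144 kJ/mol.

−144 kJ/mol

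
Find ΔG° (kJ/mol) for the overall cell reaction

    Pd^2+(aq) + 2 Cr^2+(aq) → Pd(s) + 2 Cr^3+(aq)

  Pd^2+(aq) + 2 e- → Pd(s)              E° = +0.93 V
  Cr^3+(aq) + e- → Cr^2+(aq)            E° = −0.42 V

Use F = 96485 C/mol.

−261 kJ/mol

In the reaction as written Pd^2+(aq) is reduced, so the Pd²⁺/Pd couple is the cathode and Cr³⁺/Cr²⁺ is the anode.
E°cell = +0.93 − (−0.42) = +1.35 V; balancing electrons gives n = 2.
ΔG° = −nFE°cell = −(2)(96485)(+1.35) J/mol = −261 kJ/mol.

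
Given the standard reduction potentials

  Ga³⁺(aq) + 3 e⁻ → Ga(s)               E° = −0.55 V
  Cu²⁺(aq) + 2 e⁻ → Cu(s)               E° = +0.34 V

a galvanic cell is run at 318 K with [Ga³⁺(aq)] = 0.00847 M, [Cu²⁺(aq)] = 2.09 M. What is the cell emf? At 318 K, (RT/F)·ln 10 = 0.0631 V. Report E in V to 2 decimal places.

Since E°(Cu²⁺/Cu) > E°(Ga³⁺/Ga), Cu²⁺/Cu serves as the cathode.
E°cell = +0.34 − (−0.55) = +0.89 V, with n = 6 electrons transferred.
For the overall reaction 3 Cu²⁺(aq) + 2 Ga(s) → 3 Cu(s) + 2 Ga³⁺(aq), Q = [Ga³⁺(aq)]^2 / [Cu²⁺(aq)]^3 = 7.86×10^−6, giving log Q = −5.105.
By the Nernst equation, E = +0.89 − (0.0631/6)·(−5.105) = +0.94 V.

+0.94 V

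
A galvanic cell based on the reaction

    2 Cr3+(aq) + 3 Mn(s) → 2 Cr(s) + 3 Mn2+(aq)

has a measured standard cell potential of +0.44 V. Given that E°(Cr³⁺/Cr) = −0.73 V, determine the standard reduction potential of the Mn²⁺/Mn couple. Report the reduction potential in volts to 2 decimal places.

−1.17 V

In the reaction as written the Cr³⁺/Cr couple is reduced (cathode) and Mn²⁺/Mn is oxidized (anode), so E°cell = E°(Cr³⁺/Cr) − E°(Mn²⁺/Mn).
E°(Mn²⁺/Mn) = E°(cathode) − E°cell = −0.73 − (+0.44) = −1.17 V.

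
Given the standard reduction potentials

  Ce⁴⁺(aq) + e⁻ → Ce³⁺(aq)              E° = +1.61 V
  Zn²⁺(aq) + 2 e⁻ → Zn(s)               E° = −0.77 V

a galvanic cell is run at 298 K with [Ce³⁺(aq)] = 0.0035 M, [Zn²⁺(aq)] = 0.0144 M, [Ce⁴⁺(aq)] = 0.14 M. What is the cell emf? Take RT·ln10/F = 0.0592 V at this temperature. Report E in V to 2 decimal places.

+2.53 V

Since E°(Ce⁴⁺/Ce³⁺) > E°(Zn²⁺/Zn), Ce⁴⁺/Ce³⁺ serves as the cathode.
The standard potential is +1.61 − (−0.77) = +2.38 V and the balanced reaction transfers n = 2 electrons.
The balanced reaction is 2 Ce⁴⁺(aq) + Zn(s) → 2 Ce³⁺(aq) + Zn²⁺(aq), so Q = ([Ce³⁺(aq)]^2·[Zn²⁺(aq)]) / [Ce⁴⁺(aq)]^2 = 9×10^−6 and log Q = −5.046.
E = E° − (0.0592/n)·log Q = +2.38 − (0.0592/2)(−5.046) = +2.53 V.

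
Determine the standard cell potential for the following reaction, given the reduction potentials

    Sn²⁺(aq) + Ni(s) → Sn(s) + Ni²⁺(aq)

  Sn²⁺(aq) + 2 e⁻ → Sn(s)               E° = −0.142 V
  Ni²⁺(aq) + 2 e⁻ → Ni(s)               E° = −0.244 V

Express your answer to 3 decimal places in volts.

+0.102 V

In the reaction as written, Sn²⁺(aq) is reduced (cathode) and Ni²⁺(aq) is produced by oxidation at the anode.
E°cell = E°(cathode) − E°(anode) = −0.142 − (−0.244) = +0.102 V.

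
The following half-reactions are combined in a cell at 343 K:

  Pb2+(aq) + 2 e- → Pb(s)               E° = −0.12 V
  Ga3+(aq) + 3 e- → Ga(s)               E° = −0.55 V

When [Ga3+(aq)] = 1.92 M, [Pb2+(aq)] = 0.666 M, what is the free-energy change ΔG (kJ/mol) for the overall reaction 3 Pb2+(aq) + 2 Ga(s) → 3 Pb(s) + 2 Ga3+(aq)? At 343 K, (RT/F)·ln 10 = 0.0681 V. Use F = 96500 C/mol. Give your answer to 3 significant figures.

With Pb²⁺/Pb reduced at the cathode, E°cell = −0.12 − (−0.55) = +0.43 V and n = 6.
The reaction quotient is [Ga3+(aq)]^2 / [Pb2+(aq)]^3 = 12.5; by Nernst, E = +0.43 − (0.0681/6)(1.096) = +0.4176 V.
ΔG = −nFE = −(6)(96500)(+0.4176) J/mol = −242 kJ/mol.

−242 kJ/mol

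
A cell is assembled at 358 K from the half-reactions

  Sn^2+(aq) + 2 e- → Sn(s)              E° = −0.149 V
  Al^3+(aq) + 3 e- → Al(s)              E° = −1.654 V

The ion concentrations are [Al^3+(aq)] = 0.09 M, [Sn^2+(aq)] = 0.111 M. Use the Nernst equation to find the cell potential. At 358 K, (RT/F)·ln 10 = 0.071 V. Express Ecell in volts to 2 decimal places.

+1.50 V

Sn²⁺/Sn is reduced (cathode, E° = −0.149 V) and Al³⁺/Al is oxidized (anode).
E°cell = E°cat − E°an = −0.149 − (−1.654) = +1.505 V; n = 6.
Balancing gives 3 Sn^2+(aq) + 2 Al(s) → 3 Sn(s) + 2 Al^3+(aq); hence Q = [Al^3+(aq)]^2 / [Sn^2+(aq)]^3 = 5.92 (log Q = 0.773).
E = E° − (0.071/n)·log Q = +1.505 − (0.071/6)(0.773) = +1.50 V.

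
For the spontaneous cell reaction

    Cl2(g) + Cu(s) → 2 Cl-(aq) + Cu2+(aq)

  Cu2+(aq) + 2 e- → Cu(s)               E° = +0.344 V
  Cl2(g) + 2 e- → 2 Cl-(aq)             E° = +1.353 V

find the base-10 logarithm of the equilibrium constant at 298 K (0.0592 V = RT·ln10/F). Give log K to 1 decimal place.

The Cl₂/Cl⁻ couple is reduced (cathode); E°cell = +1.353 − (+0.344) = +1.009 V with n = 2.
At equilibrium E = 0, so log K = nE°cell / 0.0592 = (2)(+1.009) / 0.0592 = 34.1.

log K = 34.1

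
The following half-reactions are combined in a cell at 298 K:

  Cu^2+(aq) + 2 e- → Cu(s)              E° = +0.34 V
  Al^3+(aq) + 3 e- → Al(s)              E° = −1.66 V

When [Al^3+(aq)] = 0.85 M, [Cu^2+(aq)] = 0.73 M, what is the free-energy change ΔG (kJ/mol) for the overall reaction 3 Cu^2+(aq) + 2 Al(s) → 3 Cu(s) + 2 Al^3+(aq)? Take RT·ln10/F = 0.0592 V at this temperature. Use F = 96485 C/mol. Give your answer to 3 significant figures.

The standard cell potential is +0.34 − (−1.66) = +2.00 V, with n = 6 electrons in the balanced equation.
Q = [Al^3+(aq)]^2 / [Cu^2+(aq)]^3 = 1.86, so log Q = 0.269 and E = +2.00 − (0.0592/6)(0.269) = +1.9973 V.
ΔG = −nFE = −(6)(96485)(+1.9973) J/mol = −1160 kJ/mol.

−1160 kJ/mol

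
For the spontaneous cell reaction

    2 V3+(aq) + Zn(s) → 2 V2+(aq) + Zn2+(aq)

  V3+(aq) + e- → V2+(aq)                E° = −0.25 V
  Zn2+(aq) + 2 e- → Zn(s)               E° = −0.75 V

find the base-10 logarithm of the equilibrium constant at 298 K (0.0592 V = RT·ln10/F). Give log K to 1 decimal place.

The V³⁺/V²⁺ couple is reduced (cathode); E°cell = −0.25 − (−0.75) = +0.50 V with n = 2.
At equilibrium E = 0, so log K = nE°cell / 0.0592 = (2)(+0.50) / 0.0592 = 16.9.

log K = 16.9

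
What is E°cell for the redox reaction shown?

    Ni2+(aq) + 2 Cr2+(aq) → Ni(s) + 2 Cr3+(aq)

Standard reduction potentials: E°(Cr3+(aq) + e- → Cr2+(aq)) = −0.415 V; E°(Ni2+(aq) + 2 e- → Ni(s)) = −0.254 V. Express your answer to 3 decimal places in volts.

+0.161 V

In the reaction as written, Ni2+(aq) is reduced (cathode) and Cr3+(aq) is produced by oxidation at the anode.
E°cell = E°(cathode) − E°(anode) = −0.254 − (−0.415) = +0.161 V.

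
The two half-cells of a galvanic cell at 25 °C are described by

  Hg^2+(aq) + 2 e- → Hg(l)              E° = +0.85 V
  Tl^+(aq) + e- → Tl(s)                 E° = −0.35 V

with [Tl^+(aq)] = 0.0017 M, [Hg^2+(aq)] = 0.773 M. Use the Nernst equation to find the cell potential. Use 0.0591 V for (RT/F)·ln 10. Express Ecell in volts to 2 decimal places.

+1.36 V

Hg²⁺/Hg is reduced (cathode, E° = +0.85 V) and Tl⁺/Tl is oxidized (anode).
E°cell = E°cat − E°an = +0.85 − (−0.35) = +1.20 V; n = 2.
The balanced reaction is Hg^2+(aq) + 2 Tl(s) → Hg(l) + 2 Tl^+(aq), so Q = [Tl^+(aq)]^2 / [Hg^2+(aq)] = 3.74×10^−6 and log Q = −5.427.
Applying E = E° − (RT ln10/nF)·log Q gives +1.20 − (0.0591/2)(−5.427) = +1.36 V.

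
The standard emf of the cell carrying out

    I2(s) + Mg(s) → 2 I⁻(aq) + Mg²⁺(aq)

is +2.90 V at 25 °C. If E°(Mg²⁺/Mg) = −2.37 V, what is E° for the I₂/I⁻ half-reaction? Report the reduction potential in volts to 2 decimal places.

+0.53 V

In the reaction as written the I₂/I⁻ couple is reduced (cathode) and Mg²⁺/Mg is oxidized (anode), so E°cell = E°(I₂/I⁻) − E°(Mg²⁺/Mg).
E°(I₂/I⁻) = E°cell + E°(anode) = +2.90 + (−2.37) = +0.53 V.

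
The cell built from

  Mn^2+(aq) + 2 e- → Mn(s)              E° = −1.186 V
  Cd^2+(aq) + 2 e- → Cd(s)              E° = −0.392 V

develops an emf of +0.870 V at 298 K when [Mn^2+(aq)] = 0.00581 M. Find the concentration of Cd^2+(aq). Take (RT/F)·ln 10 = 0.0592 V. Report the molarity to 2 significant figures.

The Cd²⁺/Cd couple has the larger reduction potential, so it is the cathode: E°cell = −0.392 − (−1.186) = +0.794 V and n = 2.
Rearranging E = E° − (0.0592/n)·log Q gives log Q = 2(+0.794 − (+0.870))/0.0592 = −2.568.
Balancing electrons gives Cd^2+(aq) + Mn(s) → Cd(s) + Mn^2+(aq); thus Q = [Mn^2+(aq)] / [Cd^2+(aq)].
Substituting the known concentrations and solving, log [Cd^2+(aq)] = 0.332 and [Cd^2+(aq)] = 2.1 M.

2.1 M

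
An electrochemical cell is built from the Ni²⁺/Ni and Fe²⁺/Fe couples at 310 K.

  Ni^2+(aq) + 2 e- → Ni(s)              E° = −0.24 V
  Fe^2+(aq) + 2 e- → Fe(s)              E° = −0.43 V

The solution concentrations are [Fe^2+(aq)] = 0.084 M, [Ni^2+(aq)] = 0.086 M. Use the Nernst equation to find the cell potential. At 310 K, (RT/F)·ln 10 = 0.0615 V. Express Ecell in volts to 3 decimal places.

+0.190 V

The Ni²⁺/Ni couple has the more positive E°, so it is the cathode; Fe²⁺/Fe is the anode.
E°cell = −0.24 − (−0.43) = +0.19 V, with n = 2 electrons transferred.
For the overall reaction Ni^2+(aq) + Fe(s) → Ni(s) + Fe^2+(aq), Q = [Fe^2+(aq)] / [Ni^2+(aq)] = 0.977, giving log Q = −0.010.
E = E° − (0.0615/n)·log Q = +0.19 − (0.0615/2)(−0.010) = +0.190 V.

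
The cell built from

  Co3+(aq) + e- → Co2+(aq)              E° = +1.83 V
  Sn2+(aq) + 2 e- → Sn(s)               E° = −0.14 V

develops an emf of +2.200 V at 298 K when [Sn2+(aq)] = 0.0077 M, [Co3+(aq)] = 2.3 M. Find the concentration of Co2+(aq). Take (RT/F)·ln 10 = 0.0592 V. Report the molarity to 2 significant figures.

0.0034 M

With Co³⁺/Co²⁺ at the cathode and Sn²⁺/Sn at the anode, E°cell = +1.83 − (−0.14) = +1.97 V (n = 2).
Rearranging E = E° − (0.0592/n)·log Q gives log Q = 2(+1.97 − (+2.200))/0.0592 = −7.770.
Balancing electrons gives 2 Co3+(aq) + Sn(s) → 2 Co2+(aq) + Sn2+(aq); thus Q = ([Co2+(aq)]^2·[Sn2+(aq)]) / [Co3+(aq)]^2.
Solving for the unknown gives log [Co2+(aq)] = −2.467, so [Co2+(aq)] ≈ 0.0034 M.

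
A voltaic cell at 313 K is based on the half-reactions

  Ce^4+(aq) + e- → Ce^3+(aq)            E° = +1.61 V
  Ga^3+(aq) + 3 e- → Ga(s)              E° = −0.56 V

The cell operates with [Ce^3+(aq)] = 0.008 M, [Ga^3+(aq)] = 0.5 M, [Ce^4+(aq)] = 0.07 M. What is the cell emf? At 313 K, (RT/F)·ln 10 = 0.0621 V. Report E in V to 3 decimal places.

The Ce⁴⁺/Ce³⁺ couple has the more positive E°, so it is the cathode; Ga³⁺/Ga is the anode.
E°cell = +1.61 − (−0.56) = +2.17 V, with n = 3 electrons transferred.
Balancing gives 3 Ce^4+(aq) + Ga(s) → 3 Ce^3+(aq) + Ga^3+(aq); hence Q = ([Ce^3+(aq)]^3·[Ga^3+(aq)]) / [Ce^4+(aq)]^3 = 0.000746 (log Q = −3.127).
Applying E = E° − (RT ln10/nF)·log Q gives +2.17 − (0.0621/3)(−3.127) = +2.235 V.

+2.235 V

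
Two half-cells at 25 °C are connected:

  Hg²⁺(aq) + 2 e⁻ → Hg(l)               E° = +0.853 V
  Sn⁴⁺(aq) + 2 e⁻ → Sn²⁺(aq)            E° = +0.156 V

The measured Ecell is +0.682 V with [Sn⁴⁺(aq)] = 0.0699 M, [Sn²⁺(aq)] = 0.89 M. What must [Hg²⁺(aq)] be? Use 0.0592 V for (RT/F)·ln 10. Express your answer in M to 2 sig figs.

0.024 M

Hg²⁺/Hg is the cathode (higher E°); E°cell = +0.853 − (+0.156) = +0.697 V with n = 2.
Rearranging E = E° − (0.0592/n)·log Q gives log Q = 2(+0.697 − (+0.682))/0.0592 = 0.507.
Balancing electrons gives Hg²⁺(aq) + Sn²⁺(aq) → Hg(l) + Sn⁴⁺(aq); thus Q = [Sn⁴⁺(aq)] / ([Hg²⁺(aq)]·[Sn²⁺(aq)]).
Isolating [Hg²⁺(aq)] in Q = 10^{0.507} yields log [Hg²⁺(aq)] = −1.612, i.e. 0.024 M.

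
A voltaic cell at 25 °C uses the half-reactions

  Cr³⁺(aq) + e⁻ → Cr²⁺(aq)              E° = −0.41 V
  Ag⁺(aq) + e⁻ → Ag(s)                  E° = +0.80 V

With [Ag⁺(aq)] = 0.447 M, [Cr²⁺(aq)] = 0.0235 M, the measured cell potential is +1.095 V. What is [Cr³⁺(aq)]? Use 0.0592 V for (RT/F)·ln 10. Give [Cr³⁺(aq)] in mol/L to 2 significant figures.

0.92 M

Ag⁺/Ag is the cathode (higher E°); E°cell = +0.80 − (−0.41) = +1.21 V with n = 1.
Rearranging E = E° − (0.0592/n)·log Q gives log Q = 1(+1.21 − (+1.095))/0.0592 = 1.943.
The balanced reaction is Ag⁺(aq) + Cr²⁺(aq) → Ag(s) + Cr³⁺(aq), so Q = [Cr³⁺(aq)] / ([Ag⁺(aq)]·[Cr²⁺(aq)]).
Substituting the known concentrations and solving, log [Cr³⁺(aq)] = −0.036 and [Cr³⁺(aq)] = 0.92 M.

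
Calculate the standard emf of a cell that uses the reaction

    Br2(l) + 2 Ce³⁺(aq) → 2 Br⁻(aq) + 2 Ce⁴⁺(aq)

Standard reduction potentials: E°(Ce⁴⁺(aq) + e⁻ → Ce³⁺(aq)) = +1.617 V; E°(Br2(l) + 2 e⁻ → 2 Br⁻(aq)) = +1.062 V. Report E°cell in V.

In the reaction as written, Br2(l) is reduced (cathode) and Ce⁴⁺(aq) is produced by oxidation at the anode.
E°cell = E°(cathode) − E°(anode) = +1.062 − (+1.617) = −0.555 V.

−0.555 V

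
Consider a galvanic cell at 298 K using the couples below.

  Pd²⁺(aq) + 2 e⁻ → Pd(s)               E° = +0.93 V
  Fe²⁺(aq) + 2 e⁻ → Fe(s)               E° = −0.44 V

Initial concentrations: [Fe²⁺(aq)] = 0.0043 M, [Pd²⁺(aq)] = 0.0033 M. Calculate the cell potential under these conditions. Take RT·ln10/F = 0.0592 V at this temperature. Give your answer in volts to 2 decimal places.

+1.37 V

Since E°(Pd²⁺/Pd) > E°(Fe²⁺/Fe), Pd²⁺/Pd serves as the cathode.
E°cell = +0.93 − (−0.44) = +1.37 V, with n = 2 electrons transferred.
Balancing gives Pd²⁺(aq) + Fe(s) → Pd(s) + Fe²⁺(aq); hence Q = [Fe²⁺(aq)] / [Pd²⁺(aq)] = 1.3 (log Q = 0.115).
Applying E = E° − (RT ln10/nF)·log Q gives +1.37 − (0.0592/2)(0.115) = +1.37 V.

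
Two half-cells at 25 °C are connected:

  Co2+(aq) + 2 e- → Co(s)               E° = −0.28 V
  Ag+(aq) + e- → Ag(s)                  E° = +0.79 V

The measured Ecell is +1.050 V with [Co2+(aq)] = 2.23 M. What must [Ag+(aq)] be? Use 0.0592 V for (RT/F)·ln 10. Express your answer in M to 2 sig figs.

0.69 M

With Ag⁺/Ag at the cathode and Co²⁺/Co at the anode, E°cell = +0.79 − (−0.28) = +1.07 V (n = 2).
Since E = E° − (0.0592/n)·log Q, log Q = n(E° − E)/0.0592 = 0.676.
Balancing electrons gives 2 Ag+(aq) + Co(s) → 2 Ag(s) + Co2+(aq); thus Q = [Co2+(aq)] / [Ag+(aq)]^2.
Isolating [Ag+(aq)] in Q = 10^{0.676} yields log [Ag+(aq)] = −0.164, i.e. 0.69 M.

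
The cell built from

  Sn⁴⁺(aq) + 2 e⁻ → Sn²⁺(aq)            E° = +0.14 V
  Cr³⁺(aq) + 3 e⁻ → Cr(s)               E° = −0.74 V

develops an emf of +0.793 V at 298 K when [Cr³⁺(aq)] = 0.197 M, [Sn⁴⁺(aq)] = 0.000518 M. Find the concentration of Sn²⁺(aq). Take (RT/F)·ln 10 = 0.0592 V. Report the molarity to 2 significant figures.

Sn⁴⁺/Sn²⁺ is the cathode (higher E°); E°cell = +0.14 − (−0.74) = +0.88 V with n = 6.
From the Nernst equation, log Q = n(E° − E)/0.0592 = 6·(+0.88 − (+0.793))/0.0592 = 8.818.
Balancing electrons gives 3 Sn⁴⁺(aq) + 2 Cr(s) → 3 Sn²⁺(aq) + 2 Cr³⁺(aq); thus Q = ([Sn²⁺(aq)]^3·[Cr³⁺(aq)]^2) / [Sn⁴⁺(aq)]^3.
Isolating [Sn²⁺(aq)] in Q = 10^{8.818} yields log [Sn²⁺(aq)] = 0.124, i.e. 1.3 M.

1.3 M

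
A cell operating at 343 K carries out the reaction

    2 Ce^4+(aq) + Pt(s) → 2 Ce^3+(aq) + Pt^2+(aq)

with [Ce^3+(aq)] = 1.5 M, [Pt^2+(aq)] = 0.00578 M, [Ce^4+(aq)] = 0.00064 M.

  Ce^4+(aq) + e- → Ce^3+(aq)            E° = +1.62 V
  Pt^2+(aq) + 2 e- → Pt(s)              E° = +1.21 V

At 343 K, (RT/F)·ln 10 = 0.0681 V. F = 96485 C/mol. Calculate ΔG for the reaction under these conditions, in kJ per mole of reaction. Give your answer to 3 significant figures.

−49.5 kJ/mol

E°cell = +1.62 − (+1.21) = +0.41 V; the balanced reaction transfers n = 2 electrons.
Q = ([Ce^3+(aq)]^2·[Pt^2+(aq)]) / [Ce^4+(aq)]^2 = 3.18×10^4, so log Q = 4.502 and E = +0.41 − (0.0681/2)(4.502) = +0.2567 V.
Finally ΔG = −nFE = −(2)(96485 C/mol)(+0.2567 V) = −49.5 kJ/mol.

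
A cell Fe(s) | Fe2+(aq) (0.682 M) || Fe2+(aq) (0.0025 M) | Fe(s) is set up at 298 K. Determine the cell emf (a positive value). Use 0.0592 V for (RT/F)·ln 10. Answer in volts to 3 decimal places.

0.072 V

For a concentration cell E°cell = 0, since both electrodes use the same couple.
The compartment with the higher Fe2+(aq) concentration (0.682 M) acts as the cathode; ions are reduced there and produced at the dilute (0.0025 M) anode.
With n = 2, Ecell = −(0.0592/2)·log([dilute]/[conc]) = −(0.0592/2)·log(0.0025/0.682) = +0.072 V.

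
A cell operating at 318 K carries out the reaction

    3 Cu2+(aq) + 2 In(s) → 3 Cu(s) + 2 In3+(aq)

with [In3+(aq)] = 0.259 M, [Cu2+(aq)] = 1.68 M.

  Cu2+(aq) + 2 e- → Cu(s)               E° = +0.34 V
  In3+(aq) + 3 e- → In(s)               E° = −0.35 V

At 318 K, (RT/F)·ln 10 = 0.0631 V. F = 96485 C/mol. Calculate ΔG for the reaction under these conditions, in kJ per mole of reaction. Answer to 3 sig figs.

The standard cell potential is +0.34 − (−0.35) = +0.69 V, with n = 6 electrons in the balanced equation.
Q = [In3+(aq)]^2 / [Cu2+(aq)]^3 = 0.0141, so log Q = −1.849 and E = +0.69 − (0.0631/6)(−1.849) = +0.7094 V.
Then ΔG = −nFE = −6 × 96485 × +0.7094 J/mol = −411 kJ/mol.

−411 kJ/mol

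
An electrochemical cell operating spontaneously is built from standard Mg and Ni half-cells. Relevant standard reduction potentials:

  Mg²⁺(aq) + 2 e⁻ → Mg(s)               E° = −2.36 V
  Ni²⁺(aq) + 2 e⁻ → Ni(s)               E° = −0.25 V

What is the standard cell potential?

Of the two couples in this cell, the one with the more positive reduction potential is reduced at the cathode: here that is Ni²⁺/Ni (−0.25 V); Mg²⁺/Mg (−2.36 V) is the anode.
E°cell = E°(cathode) − E°(anode) = −0.25 − (−2.36) = +2.11 V.

+2.11 V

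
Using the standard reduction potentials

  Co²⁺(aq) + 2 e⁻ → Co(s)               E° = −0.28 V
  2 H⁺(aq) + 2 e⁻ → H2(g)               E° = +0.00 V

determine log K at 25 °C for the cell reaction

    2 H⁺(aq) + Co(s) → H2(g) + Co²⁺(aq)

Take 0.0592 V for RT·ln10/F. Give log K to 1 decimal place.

The 2H⁺/H₂ couple is reduced (cathode); E°cell = +0.00 − (−0.28) = +0.28 V with n = 2.
At equilibrium E = 0, so log K = nE°cell / 0.0592 = (2)(+0.28) / 0.0592 = 9.5.

log K = 9.5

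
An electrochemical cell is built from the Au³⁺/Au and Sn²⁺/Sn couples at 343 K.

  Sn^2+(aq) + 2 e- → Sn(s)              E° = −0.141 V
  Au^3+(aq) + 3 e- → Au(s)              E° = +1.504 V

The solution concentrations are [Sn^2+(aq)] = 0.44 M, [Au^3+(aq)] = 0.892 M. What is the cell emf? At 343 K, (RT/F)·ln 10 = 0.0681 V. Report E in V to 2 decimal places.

The Au³⁺/Au couple has the more positive E°, so it is the cathode; Sn²⁺/Sn is the anode.
E°cell = +1.504 − (−0.141) = +1.645 V, with n = 6 electrons transferred.
For the overall reaction 2 Au^3+(aq) + 3 Sn(s) → 2 Au(s) + 3 Sn^2+(aq), Q = [Sn^2+(aq)]^3 / [Au^3+(aq)]^2 = 0.107, giving log Q = −0.970.
Applying E = E° − (RT ln10/nF)·log Q gives +1.645 − (0.0681/6)(−0.970) = +1.66 V.

+1.66 V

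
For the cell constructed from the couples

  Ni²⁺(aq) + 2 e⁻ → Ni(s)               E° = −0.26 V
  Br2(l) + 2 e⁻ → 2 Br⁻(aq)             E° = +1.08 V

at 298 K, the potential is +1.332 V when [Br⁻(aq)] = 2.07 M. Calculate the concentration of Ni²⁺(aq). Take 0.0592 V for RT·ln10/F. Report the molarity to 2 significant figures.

0.43 M

With Br₂/Br⁻ at the cathode and Ni²⁺/Ni at the anode, E°cell = +1.08 − (−0.26) = +1.34 V (n = 2).
From the Nernst equation, log Q = n(E° − E)/0.0592 = 2·(+1.34 − (+1.332))/0.0592 = 0.270.
The balanced reaction is Br2(l) + Ni(s) → 2 Br⁻(aq) + Ni²⁺(aq), so Q = [Br⁻(aq)]^2·[Ni²⁺(aq)].
Isolating [Ni²⁺(aq)] in Q = 10^{0.270} yields log [Ni²⁺(aq)] = −0.362, i.e. 0.43 M.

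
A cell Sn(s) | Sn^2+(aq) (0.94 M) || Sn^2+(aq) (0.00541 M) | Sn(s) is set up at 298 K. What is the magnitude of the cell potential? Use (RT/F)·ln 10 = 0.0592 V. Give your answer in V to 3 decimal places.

0.066 V

For a concentration cell E°cell = 0, since both electrodes use the same couple.
The compartment with the higher Sn^2+(aq) concentration (0.94 M) acts as the cathode; ions are reduced there and produced at the dilute (0.00541 M) anode.
With n = 2, Ecell = −(0.0592/2)·log([dilute]/[conc]) = −(0.0592/2)·log(0.00541/0.94) = +0.066 V.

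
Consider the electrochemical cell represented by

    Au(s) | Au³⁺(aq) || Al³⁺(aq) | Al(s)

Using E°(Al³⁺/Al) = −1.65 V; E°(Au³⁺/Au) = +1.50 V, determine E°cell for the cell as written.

By convention the left-hand electrode in cell notation is the anode (oxidation) and the right-hand electrode is the cathode (reduction).
E°cell = E°(right) − E°(left) = −1.65 − (+1.50) = −3.15 V.
The negative sign shows that, as written, the cell would require an external voltage to drive the reaction.

−3.15 V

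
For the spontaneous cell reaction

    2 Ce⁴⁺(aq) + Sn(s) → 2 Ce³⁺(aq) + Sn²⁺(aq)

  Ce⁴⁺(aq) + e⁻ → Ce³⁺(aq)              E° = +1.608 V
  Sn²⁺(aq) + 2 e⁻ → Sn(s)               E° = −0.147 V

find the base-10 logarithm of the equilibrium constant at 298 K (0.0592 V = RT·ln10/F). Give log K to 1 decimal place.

The Ce⁴⁺/Ce³⁺ couple is reduced (cathode); E°cell = +1.608 − (−0.147) = +1.755 V with n = 2.
At equilibrium E = 0, so log K = nE°cell / 0.0592 = (2)(+1.755) / 0.0592 = 59.3.

log K = 59.3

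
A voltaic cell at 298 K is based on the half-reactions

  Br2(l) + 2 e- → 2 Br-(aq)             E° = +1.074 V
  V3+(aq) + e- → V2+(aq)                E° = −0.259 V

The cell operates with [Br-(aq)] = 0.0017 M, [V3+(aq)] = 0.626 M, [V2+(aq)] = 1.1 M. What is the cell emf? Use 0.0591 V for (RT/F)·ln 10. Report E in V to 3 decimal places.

+1.511 V

The Br₂/Br⁻ couple has the more positive E°, so it is the cathode; V³⁺/V²⁺ is the anode.
E°cell = +1.074 − (−0.259) = +1.333 V, with n = 2 electrons transferred.
For the overall reaction Br2(l) + 2 V2+(aq) → 2 Br-(aq) + 2 V3+(aq), Q = ([Br-(aq)]^2·[V3+(aq)]^2) / [V2+(aq)]^2 = 9.36×10^−7, giving log Q = −6.029.
By the Nernst equation, E = +1.333 − (0.0591/2)·(−6.029) = +1.511 V.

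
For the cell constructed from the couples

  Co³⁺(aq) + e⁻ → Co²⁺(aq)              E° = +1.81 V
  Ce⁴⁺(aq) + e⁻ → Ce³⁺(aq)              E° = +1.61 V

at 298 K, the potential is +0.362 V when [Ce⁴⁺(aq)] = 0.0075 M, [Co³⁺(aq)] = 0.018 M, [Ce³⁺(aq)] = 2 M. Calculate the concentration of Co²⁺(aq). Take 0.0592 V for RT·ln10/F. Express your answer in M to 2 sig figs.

0.0088 M

The Co³⁺/Co²⁺ couple has the larger reduction potential, so it is the cathode: E°cell = +1.81 − (+1.61) = +0.20 V and n = 1.
Rearranging E = E° − (0.0592/n)·log Q gives log Q = 1(+0.20 − (+0.362))/0.0592 = −2.736.
For Co³⁺(aq) + Ce³⁺(aq) → Co²⁺(aq) + Ce⁴⁺(aq), the reaction quotient is Q = ([Co²⁺(aq)]·[Ce⁴⁺(aq)]) / ([Co³⁺(aq)]·[Ce³⁺(aq)]).
Isolating [Co²⁺(aq)] in Q = 10^{−2.736} yields log [Co²⁺(aq)] = −2.055, i.e. 0.0088 M.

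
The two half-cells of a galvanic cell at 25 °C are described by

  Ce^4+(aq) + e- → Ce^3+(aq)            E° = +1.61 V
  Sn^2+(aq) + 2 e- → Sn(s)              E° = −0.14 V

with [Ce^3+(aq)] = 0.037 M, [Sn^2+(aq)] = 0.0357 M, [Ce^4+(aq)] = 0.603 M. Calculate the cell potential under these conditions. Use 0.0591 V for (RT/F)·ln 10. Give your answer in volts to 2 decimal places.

Ce⁴⁺/Ce³⁺ is reduced (cathode, E° = +1.61 V) and Sn²⁺/Sn is oxidized (anode).
E°cell = +1.61 − (−0.14) = +1.75 V, with n = 2 electrons transferred.
The balanced reaction is 2 Ce^4+(aq) + Sn(s) → 2 Ce^3+(aq) + Sn^2+(aq), so Q = ([Ce^3+(aq)]^2·[Sn^2+(aq)]) / [Ce^4+(aq)]^2 = 0.000134 and log Q = −3.872.
By the Nernst equation, E = +1.75 − (0.0591/2)·(−3.872) = +1.86 V.

+1.86 V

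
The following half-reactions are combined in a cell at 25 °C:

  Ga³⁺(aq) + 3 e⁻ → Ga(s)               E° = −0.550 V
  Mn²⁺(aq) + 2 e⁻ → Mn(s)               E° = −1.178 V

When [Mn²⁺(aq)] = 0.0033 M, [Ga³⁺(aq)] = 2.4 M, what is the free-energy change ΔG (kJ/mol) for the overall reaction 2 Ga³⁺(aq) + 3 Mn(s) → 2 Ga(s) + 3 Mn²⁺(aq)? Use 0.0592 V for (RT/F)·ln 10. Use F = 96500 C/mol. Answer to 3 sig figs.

The standard cell potential is −0.550 − (−1.178) = +0.628 V, with n = 6 electrons in the balanced equation.
The reaction quotient is [Mn²⁺(aq)]^3 / [Ga³⁺(aq)]^2 = 6.24×10^−9; by Nernst, E = +0.628 − (0.0592/6)(−8.205) = +0.7090 V.
Finally ΔG = −nFE = −(6)(96500 C/mol)(+0.7090 V) = −411 kJ/mol.

−411 kJ/mol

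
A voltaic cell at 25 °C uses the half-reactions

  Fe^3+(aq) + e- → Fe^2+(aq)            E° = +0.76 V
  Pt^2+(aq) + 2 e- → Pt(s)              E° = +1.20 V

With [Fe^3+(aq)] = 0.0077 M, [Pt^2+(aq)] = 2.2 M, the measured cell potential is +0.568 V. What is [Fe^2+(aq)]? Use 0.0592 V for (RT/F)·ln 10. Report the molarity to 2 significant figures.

0.75 M

With Pt²⁺/Pt at the cathode and Fe³⁺/Fe²⁺ at the anode, E°cell = +1.20 − (+0.76) = +0.44 V (n = 2).
Since E = E° − (0.0592/n)·log Q, log Q = n(E° − E)/0.0592 = −4.324.
For Pt^2+(aq) + 2 Fe^2+(aq) → Pt(s) + 2 Fe^3+(aq), the reaction quotient is Q = [Fe^3+(aq)]^2 / ([Pt^2+(aq)]·[Fe^2+(aq)]^2).
Isolating [Fe^2+(aq)] in Q = 10^{−4.324} yields log [Fe^2+(aq)] = −0.123, i.e. 0.75 M.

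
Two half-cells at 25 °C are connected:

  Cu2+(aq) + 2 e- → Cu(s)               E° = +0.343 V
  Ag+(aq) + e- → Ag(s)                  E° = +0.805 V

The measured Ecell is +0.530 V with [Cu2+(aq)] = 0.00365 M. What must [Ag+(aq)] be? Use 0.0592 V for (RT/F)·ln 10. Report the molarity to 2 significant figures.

0.85 M

The Ag⁺/Ag couple has the larger reduction potential, so it is the cathode: E°cell = +0.805 − (+0.343) = +0.462 V and n = 2.
From the Nernst equation, log Q = n(E° − E)/0.0592 = 2·(+0.462 − (+0.530))/0.0592 = −2.297.
The balanced reaction is 2 Ag+(aq) + Cu(s) → 2 Ag(s) + Cu2+(aq), so Q = [Cu2+(aq)] / [Ag+(aq)]^2.
Isolating [Ag+(aq)] in Q = 10^{−2.297} yields log [Ag+(aq)] = −0.070, i.e. 0.85 M.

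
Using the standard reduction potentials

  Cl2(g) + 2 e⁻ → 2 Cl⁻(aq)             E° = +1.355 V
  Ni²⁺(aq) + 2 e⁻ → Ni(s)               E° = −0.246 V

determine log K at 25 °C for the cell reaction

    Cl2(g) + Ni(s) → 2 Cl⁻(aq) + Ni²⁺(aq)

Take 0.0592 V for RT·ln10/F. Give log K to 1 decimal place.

The Cl₂/Cl⁻ couple is reduced (cathode); E°cell = +1.355 − (−0.246) = +1.601 V with n = 2.
At equilibrium E = 0, so log K = nE°cell / 0.0592 = (2)(+1.601) / 0.0592 = 54.1.

log K = 54.1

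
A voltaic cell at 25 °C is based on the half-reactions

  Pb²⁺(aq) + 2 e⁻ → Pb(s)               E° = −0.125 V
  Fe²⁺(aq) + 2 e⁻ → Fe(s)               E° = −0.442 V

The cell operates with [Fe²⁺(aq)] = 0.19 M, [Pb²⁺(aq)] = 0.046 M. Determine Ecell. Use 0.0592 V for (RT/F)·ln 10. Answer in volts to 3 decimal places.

+0.299 V

The Pb²⁺/Pb couple has the more positive E°, so it is the cathode; Fe²⁺/Fe is the anode.
E°cell = −0.125 − (−0.442) = +0.317 V, with n = 2 electrons transferred.
Balancing gives Pb²⁺(aq) + Fe(s) → Pb(s) + Fe²⁺(aq); hence Q = [Fe²⁺(aq)] / [Pb²⁺(aq)] = 4.13 (log Q = 0.616).
E = E° − (0.0592/n)·log Q = +0.317 − (0.0592/2)(0.616) = +0.299 V.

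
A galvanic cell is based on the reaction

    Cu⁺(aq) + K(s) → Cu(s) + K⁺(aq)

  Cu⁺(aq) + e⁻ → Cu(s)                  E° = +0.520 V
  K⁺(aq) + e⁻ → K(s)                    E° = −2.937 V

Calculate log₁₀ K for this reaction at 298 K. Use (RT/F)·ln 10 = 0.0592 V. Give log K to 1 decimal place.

log K = 58.4

The Cu⁺/Cu couple is reduced (cathode); E°cell = +0.520 − (−2.937) = +3.457 V with n = 1.
At equilibrium E = 0, so log K = nE°cell / 0.0592 = (1)(+3.457) / 0.0592 = 58.4.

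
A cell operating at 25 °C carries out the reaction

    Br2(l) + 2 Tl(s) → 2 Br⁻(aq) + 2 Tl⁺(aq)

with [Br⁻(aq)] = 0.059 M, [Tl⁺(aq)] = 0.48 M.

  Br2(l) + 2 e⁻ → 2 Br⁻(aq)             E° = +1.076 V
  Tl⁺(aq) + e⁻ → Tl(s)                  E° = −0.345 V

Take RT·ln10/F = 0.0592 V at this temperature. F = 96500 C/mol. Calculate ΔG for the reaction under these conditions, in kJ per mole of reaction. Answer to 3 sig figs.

−292 kJ/mol

With Br₂/Br⁻ reduced at the cathode, E°cell = +1.076 − (−0.345) = +1.421 V and n = 2.
Q = [Br⁻(aq)]^2·[Tl⁺(aq)]^2 = 0.000802, so log Q = −3.096 and E = +1.421 − (0.0592/2)(−3.096) = +1.5126 V.
Finally ΔG = −nFE = −(2)(96500 C/mol)(+1.5126 V) = −292 kJ/mol.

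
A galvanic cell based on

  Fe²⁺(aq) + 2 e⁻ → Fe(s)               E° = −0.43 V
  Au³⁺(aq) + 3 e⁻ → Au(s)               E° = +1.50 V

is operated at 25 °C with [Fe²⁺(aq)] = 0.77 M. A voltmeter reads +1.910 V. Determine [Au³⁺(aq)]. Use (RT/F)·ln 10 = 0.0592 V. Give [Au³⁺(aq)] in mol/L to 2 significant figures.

With Au³⁺/Au at the cathode and Fe²⁺/Fe at the anode, E°cell = +1.50 − (−0.43) = +1.93 V (n = 6).
Since E = E° − (0.0592/n)·log Q, log Q = n(E° − E)/0.0592 = 2.027.
For 2 Au³⁺(aq) + 3 Fe(s) → 2 Au(s) + 3 Fe²⁺(aq), the reaction quotient is Q = [Fe²⁺(aq)]^3 / [Au³⁺(aq)]^2.
Isolating [Au³⁺(aq)] in Q = 10^{2.027} yields log [Au³⁺(aq)] = −1.184, i.e. 0.065 M.

0.065 M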